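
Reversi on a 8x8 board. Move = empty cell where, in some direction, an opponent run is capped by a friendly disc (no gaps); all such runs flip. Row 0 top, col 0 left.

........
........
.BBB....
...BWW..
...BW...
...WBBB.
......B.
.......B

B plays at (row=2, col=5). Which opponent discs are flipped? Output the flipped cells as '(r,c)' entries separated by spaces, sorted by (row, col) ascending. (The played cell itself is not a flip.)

Dir NW: first cell '.' (not opp) -> no flip
Dir N: first cell '.' (not opp) -> no flip
Dir NE: first cell '.' (not opp) -> no flip
Dir W: first cell '.' (not opp) -> no flip
Dir E: first cell '.' (not opp) -> no flip
Dir SW: opp run (3,4) capped by B -> flip
Dir S: opp run (3,5), next='.' -> no flip
Dir SE: first cell '.' (not opp) -> no flip

Answer: (3,4)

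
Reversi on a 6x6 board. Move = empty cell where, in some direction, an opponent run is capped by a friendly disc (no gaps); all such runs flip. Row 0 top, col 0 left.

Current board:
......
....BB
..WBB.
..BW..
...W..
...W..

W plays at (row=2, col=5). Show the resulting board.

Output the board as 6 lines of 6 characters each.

Place W at (2,5); scan 8 dirs for brackets.
Dir NW: opp run (1,4), next='.' -> no flip
Dir N: opp run (1,5), next='.' -> no flip
Dir NE: edge -> no flip
Dir W: opp run (2,4) (2,3) capped by W -> flip
Dir E: edge -> no flip
Dir SW: first cell '.' (not opp) -> no flip
Dir S: first cell '.' (not opp) -> no flip
Dir SE: edge -> no flip
All flips: (2,3) (2,4)

Answer: ......
....BB
..WWWW
..BW..
...W..
...W..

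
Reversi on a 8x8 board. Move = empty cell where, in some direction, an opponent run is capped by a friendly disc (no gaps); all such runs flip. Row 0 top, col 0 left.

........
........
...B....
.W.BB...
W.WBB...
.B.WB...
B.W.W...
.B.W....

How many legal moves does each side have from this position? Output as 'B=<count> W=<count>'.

-- B to move --
(2,0): no bracket -> illegal
(2,1): no bracket -> illegal
(2,2): no bracket -> illegal
(3,0): no bracket -> illegal
(3,2): no bracket -> illegal
(4,1): flips 1 -> legal
(5,0): no bracket -> illegal
(5,2): flips 1 -> legal
(5,5): no bracket -> illegal
(6,1): no bracket -> illegal
(6,3): flips 1 -> legal
(6,5): no bracket -> illegal
(7,2): no bracket -> illegal
(7,4): flips 1 -> legal
(7,5): no bracket -> illegal
B mobility = 4
-- W to move --
(1,2): no bracket -> illegal
(1,3): flips 3 -> legal
(1,4): no bracket -> illegal
(2,2): no bracket -> illegal
(2,4): flips 4 -> legal
(2,5): no bracket -> illegal
(3,2): no bracket -> illegal
(3,5): flips 1 -> legal
(4,1): no bracket -> illegal
(4,5): flips 2 -> legal
(5,0): no bracket -> illegal
(5,2): no bracket -> illegal
(5,5): flips 1 -> legal
(6,1): no bracket -> illegal
(6,3): no bracket -> illegal
(6,5): no bracket -> illegal
(7,0): no bracket -> illegal
(7,2): no bracket -> illegal
W mobility = 5

Answer: B=4 W=5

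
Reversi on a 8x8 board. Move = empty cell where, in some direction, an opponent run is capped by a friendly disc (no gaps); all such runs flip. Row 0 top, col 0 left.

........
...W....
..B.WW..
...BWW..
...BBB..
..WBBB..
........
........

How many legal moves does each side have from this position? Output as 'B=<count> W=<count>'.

-- B to move --
(0,2): no bracket -> illegal
(0,3): no bracket -> illegal
(0,4): flips 1 -> legal
(1,2): no bracket -> illegal
(1,4): flips 2 -> legal
(1,5): flips 3 -> legal
(1,6): flips 2 -> legal
(2,3): flips 1 -> legal
(2,6): flips 1 -> legal
(3,6): flips 2 -> legal
(4,1): no bracket -> illegal
(4,2): no bracket -> illegal
(4,6): no bracket -> illegal
(5,1): flips 1 -> legal
(6,1): flips 1 -> legal
(6,2): no bracket -> illegal
(6,3): no bracket -> illegal
B mobility = 9
-- W to move --
(1,1): no bracket -> illegal
(1,2): no bracket -> illegal
(2,1): no bracket -> illegal
(2,3): no bracket -> illegal
(3,1): flips 1 -> legal
(3,2): flips 1 -> legal
(3,6): no bracket -> illegal
(4,2): flips 1 -> legal
(4,6): no bracket -> illegal
(5,6): flips 4 -> legal
(6,2): flips 2 -> legal
(6,3): no bracket -> illegal
(6,4): flips 2 -> legal
(6,5): flips 2 -> legal
(6,6): no bracket -> illegal
W mobility = 7

Answer: B=9 W=7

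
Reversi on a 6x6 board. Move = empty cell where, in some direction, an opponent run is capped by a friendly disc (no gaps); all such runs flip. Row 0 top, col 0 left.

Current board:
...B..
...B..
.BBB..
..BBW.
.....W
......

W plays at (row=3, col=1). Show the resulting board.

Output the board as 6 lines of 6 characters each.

Answer: ...B..
...B..
.BBB..
.WWWW.
.....W
......

Derivation:
Place W at (3,1); scan 8 dirs for brackets.
Dir NW: first cell '.' (not opp) -> no flip
Dir N: opp run (2,1), next='.' -> no flip
Dir NE: opp run (2,2) (1,3), next='.' -> no flip
Dir W: first cell '.' (not opp) -> no flip
Dir E: opp run (3,2) (3,3) capped by W -> flip
Dir SW: first cell '.' (not opp) -> no flip
Dir S: first cell '.' (not opp) -> no flip
Dir SE: first cell '.' (not opp) -> no flip
All flips: (3,2) (3,3)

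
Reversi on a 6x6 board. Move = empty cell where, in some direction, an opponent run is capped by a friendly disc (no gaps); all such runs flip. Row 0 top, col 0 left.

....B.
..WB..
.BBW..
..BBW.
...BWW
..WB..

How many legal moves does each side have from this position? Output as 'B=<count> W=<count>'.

-- B to move --
(0,1): no bracket -> illegal
(0,2): flips 1 -> legal
(0,3): flips 1 -> legal
(1,1): flips 1 -> legal
(1,4): flips 1 -> legal
(2,4): flips 1 -> legal
(2,5): flips 1 -> legal
(3,5): flips 2 -> legal
(4,1): no bracket -> illegal
(4,2): no bracket -> illegal
(5,1): flips 1 -> legal
(5,4): no bracket -> illegal
(5,5): flips 1 -> legal
B mobility = 9
-- W to move --
(0,2): no bracket -> illegal
(0,3): flips 1 -> legal
(0,5): no bracket -> illegal
(1,0): no bracket -> illegal
(1,1): flips 2 -> legal
(1,4): flips 1 -> legal
(1,5): no bracket -> illegal
(2,0): flips 2 -> legal
(2,4): no bracket -> illegal
(3,0): flips 1 -> legal
(3,1): flips 2 -> legal
(4,1): flips 1 -> legal
(4,2): flips 3 -> legal
(5,4): flips 1 -> legal
W mobility = 9

Answer: B=9 W=9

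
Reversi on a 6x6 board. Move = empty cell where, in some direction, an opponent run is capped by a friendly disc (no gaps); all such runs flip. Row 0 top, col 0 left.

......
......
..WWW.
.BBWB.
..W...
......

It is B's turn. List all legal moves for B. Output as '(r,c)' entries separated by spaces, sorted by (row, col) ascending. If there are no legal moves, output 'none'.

Answer: (1,2) (1,3) (1,4) (5,2) (5,3)

Derivation:
(1,1): no bracket -> illegal
(1,2): flips 2 -> legal
(1,3): flips 1 -> legal
(1,4): flips 2 -> legal
(1,5): no bracket -> illegal
(2,1): no bracket -> illegal
(2,5): no bracket -> illegal
(3,5): no bracket -> illegal
(4,1): no bracket -> illegal
(4,3): no bracket -> illegal
(4,4): no bracket -> illegal
(5,1): no bracket -> illegal
(5,2): flips 1 -> legal
(5,3): flips 1 -> legal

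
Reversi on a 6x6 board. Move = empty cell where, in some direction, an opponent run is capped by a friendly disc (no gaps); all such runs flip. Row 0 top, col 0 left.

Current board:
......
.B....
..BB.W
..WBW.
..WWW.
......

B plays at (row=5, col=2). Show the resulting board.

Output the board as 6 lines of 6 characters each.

Answer: ......
.B....
..BB.W
..BBW.
..BWW.
..B...

Derivation:
Place B at (5,2); scan 8 dirs for brackets.
Dir NW: first cell '.' (not opp) -> no flip
Dir N: opp run (4,2) (3,2) capped by B -> flip
Dir NE: opp run (4,3) (3,4) (2,5), next=edge -> no flip
Dir W: first cell '.' (not opp) -> no flip
Dir E: first cell '.' (not opp) -> no flip
Dir SW: edge -> no flip
Dir S: edge -> no flip
Dir SE: edge -> no flip
All flips: (3,2) (4,2)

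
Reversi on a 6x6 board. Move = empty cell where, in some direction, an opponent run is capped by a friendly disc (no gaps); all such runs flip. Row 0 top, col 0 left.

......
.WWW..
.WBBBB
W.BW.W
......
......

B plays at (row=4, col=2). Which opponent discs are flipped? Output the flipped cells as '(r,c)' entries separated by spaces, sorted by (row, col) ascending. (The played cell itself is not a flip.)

Dir NW: first cell '.' (not opp) -> no flip
Dir N: first cell 'B' (not opp) -> no flip
Dir NE: opp run (3,3) capped by B -> flip
Dir W: first cell '.' (not opp) -> no flip
Dir E: first cell '.' (not opp) -> no flip
Dir SW: first cell '.' (not opp) -> no flip
Dir S: first cell '.' (not opp) -> no flip
Dir SE: first cell '.' (not opp) -> no flip

Answer: (3,3)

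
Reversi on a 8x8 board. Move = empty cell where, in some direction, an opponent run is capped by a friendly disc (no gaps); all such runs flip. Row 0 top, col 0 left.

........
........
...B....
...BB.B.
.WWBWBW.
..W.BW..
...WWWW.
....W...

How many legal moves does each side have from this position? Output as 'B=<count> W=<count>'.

Answer: B=9 W=8

Derivation:
-- B to move --
(3,0): no bracket -> illegal
(3,1): no bracket -> illegal
(3,2): no bracket -> illegal
(3,5): no bracket -> illegal
(3,7): no bracket -> illegal
(4,0): flips 2 -> legal
(4,7): flips 1 -> legal
(5,0): no bracket -> illegal
(5,1): flips 1 -> legal
(5,3): no bracket -> illegal
(5,6): flips 2 -> legal
(5,7): no bracket -> illegal
(6,1): flips 1 -> legal
(6,2): no bracket -> illegal
(6,7): no bracket -> illegal
(7,2): flips 1 -> legal
(7,3): no bracket -> illegal
(7,5): flips 2 -> legal
(7,6): flips 1 -> legal
(7,7): flips 3 -> legal
B mobility = 9
-- W to move --
(1,2): no bracket -> illegal
(1,3): no bracket -> illegal
(1,4): no bracket -> illegal
(2,2): flips 1 -> legal
(2,4): flips 2 -> legal
(2,5): flips 2 -> legal
(2,6): flips 1 -> legal
(2,7): flips 3 -> legal
(3,2): flips 2 -> legal
(3,5): flips 1 -> legal
(3,7): no bracket -> illegal
(4,7): no bracket -> illegal
(5,3): flips 1 -> legal
(5,6): no bracket -> illegal
W mobility = 8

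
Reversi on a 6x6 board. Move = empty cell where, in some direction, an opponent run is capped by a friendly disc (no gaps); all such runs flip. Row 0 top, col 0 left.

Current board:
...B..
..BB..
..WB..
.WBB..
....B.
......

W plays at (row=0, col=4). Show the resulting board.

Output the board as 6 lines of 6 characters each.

Place W at (0,4); scan 8 dirs for brackets.
Dir NW: edge -> no flip
Dir N: edge -> no flip
Dir NE: edge -> no flip
Dir W: opp run (0,3), next='.' -> no flip
Dir E: first cell '.' (not opp) -> no flip
Dir SW: opp run (1,3) capped by W -> flip
Dir S: first cell '.' (not opp) -> no flip
Dir SE: first cell '.' (not opp) -> no flip
All flips: (1,3)

Answer: ...BW.
..BW..
..WB..
.WBB..
....B.
......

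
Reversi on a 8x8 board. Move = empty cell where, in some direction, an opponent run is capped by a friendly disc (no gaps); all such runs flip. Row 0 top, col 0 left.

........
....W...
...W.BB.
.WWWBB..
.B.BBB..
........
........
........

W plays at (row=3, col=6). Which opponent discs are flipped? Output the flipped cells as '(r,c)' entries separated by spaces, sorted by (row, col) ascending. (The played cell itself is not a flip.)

Dir NW: opp run (2,5) capped by W -> flip
Dir N: opp run (2,6), next='.' -> no flip
Dir NE: first cell '.' (not opp) -> no flip
Dir W: opp run (3,5) (3,4) capped by W -> flip
Dir E: first cell '.' (not opp) -> no flip
Dir SW: opp run (4,5), next='.' -> no flip
Dir S: first cell '.' (not opp) -> no flip
Dir SE: first cell '.' (not opp) -> no flip

Answer: (2,5) (3,4) (3,5)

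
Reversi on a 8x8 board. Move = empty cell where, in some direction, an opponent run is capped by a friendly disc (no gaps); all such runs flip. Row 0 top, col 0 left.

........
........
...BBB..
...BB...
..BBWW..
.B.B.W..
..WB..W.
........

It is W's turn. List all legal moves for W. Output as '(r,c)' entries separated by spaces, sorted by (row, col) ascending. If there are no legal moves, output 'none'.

Answer: (1,2) (1,4) (2,2) (4,0) (4,1) (6,4)

Derivation:
(1,2): flips 2 -> legal
(1,3): no bracket -> illegal
(1,4): flips 2 -> legal
(1,5): no bracket -> illegal
(1,6): no bracket -> illegal
(2,2): flips 1 -> legal
(2,6): no bracket -> illegal
(3,1): no bracket -> illegal
(3,2): no bracket -> illegal
(3,5): no bracket -> illegal
(3,6): no bracket -> illegal
(4,0): flips 1 -> legal
(4,1): flips 2 -> legal
(5,0): no bracket -> illegal
(5,2): no bracket -> illegal
(5,4): no bracket -> illegal
(6,0): no bracket -> illegal
(6,1): no bracket -> illegal
(6,4): flips 1 -> legal
(7,2): no bracket -> illegal
(7,3): no bracket -> illegal
(7,4): no bracket -> illegal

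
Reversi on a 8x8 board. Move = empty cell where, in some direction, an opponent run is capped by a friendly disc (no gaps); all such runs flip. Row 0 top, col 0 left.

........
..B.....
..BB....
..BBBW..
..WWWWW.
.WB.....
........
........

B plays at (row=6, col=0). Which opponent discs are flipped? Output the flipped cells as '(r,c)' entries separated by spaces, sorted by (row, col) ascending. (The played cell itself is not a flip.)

Answer: (4,2) (5,1)

Derivation:
Dir NW: edge -> no flip
Dir N: first cell '.' (not opp) -> no flip
Dir NE: opp run (5,1) (4,2) capped by B -> flip
Dir W: edge -> no flip
Dir E: first cell '.' (not opp) -> no flip
Dir SW: edge -> no flip
Dir S: first cell '.' (not opp) -> no flip
Dir SE: first cell '.' (not opp) -> no flip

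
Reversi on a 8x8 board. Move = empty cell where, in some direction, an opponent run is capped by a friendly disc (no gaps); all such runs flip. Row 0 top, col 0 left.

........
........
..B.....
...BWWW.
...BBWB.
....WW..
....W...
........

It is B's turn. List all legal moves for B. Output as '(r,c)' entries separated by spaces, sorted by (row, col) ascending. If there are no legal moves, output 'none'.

(2,3): no bracket -> illegal
(2,4): flips 2 -> legal
(2,5): flips 1 -> legal
(2,6): flips 2 -> legal
(2,7): no bracket -> illegal
(3,7): flips 3 -> legal
(4,7): no bracket -> illegal
(5,3): no bracket -> illegal
(5,6): no bracket -> illegal
(6,3): no bracket -> illegal
(6,5): flips 1 -> legal
(6,6): flips 1 -> legal
(7,3): flips 2 -> legal
(7,4): flips 2 -> legal
(7,5): no bracket -> illegal

Answer: (2,4) (2,5) (2,6) (3,7) (6,5) (6,6) (7,3) (7,4)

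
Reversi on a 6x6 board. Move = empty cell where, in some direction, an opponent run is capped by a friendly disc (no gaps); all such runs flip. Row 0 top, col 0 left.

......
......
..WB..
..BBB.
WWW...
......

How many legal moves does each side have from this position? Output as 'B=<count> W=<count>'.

-- B to move --
(1,1): flips 1 -> legal
(1,2): flips 1 -> legal
(1,3): no bracket -> illegal
(2,1): flips 1 -> legal
(3,0): no bracket -> illegal
(3,1): no bracket -> illegal
(4,3): no bracket -> illegal
(5,0): flips 1 -> legal
(5,1): flips 1 -> legal
(5,2): flips 1 -> legal
(5,3): no bracket -> illegal
B mobility = 6
-- W to move --
(1,2): no bracket -> illegal
(1,3): no bracket -> illegal
(1,4): flips 2 -> legal
(2,1): no bracket -> illegal
(2,4): flips 2 -> legal
(2,5): no bracket -> illegal
(3,1): no bracket -> illegal
(3,5): no bracket -> illegal
(4,3): no bracket -> illegal
(4,4): flips 1 -> legal
(4,5): no bracket -> illegal
W mobility = 3

Answer: B=6 W=3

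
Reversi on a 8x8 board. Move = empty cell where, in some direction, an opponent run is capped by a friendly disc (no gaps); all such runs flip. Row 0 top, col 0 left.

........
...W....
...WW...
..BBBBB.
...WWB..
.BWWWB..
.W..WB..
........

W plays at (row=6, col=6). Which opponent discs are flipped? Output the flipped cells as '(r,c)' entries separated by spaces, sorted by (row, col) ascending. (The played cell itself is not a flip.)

Answer: (5,5) (6,5)

Derivation:
Dir NW: opp run (5,5) capped by W -> flip
Dir N: first cell '.' (not opp) -> no flip
Dir NE: first cell '.' (not opp) -> no flip
Dir W: opp run (6,5) capped by W -> flip
Dir E: first cell '.' (not opp) -> no flip
Dir SW: first cell '.' (not opp) -> no flip
Dir S: first cell '.' (not opp) -> no flip
Dir SE: first cell '.' (not opp) -> no flip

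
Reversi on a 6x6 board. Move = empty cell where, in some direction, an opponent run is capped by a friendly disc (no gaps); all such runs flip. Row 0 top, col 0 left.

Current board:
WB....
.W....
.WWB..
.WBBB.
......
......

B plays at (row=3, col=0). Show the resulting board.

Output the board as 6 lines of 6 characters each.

Place B at (3,0); scan 8 dirs for brackets.
Dir NW: edge -> no flip
Dir N: first cell '.' (not opp) -> no flip
Dir NE: opp run (2,1), next='.' -> no flip
Dir W: edge -> no flip
Dir E: opp run (3,1) capped by B -> flip
Dir SW: edge -> no flip
Dir S: first cell '.' (not opp) -> no flip
Dir SE: first cell '.' (not opp) -> no flip
All flips: (3,1)

Answer: WB....
.W....
.WWB..
BBBBB.
......
......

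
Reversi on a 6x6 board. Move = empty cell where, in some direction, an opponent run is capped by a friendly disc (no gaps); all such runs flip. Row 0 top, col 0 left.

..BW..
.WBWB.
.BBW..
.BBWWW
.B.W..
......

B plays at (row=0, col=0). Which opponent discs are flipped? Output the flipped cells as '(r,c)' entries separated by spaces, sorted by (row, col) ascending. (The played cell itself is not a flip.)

Dir NW: edge -> no flip
Dir N: edge -> no flip
Dir NE: edge -> no flip
Dir W: edge -> no flip
Dir E: first cell '.' (not opp) -> no flip
Dir SW: edge -> no flip
Dir S: first cell '.' (not opp) -> no flip
Dir SE: opp run (1,1) capped by B -> flip

Answer: (1,1)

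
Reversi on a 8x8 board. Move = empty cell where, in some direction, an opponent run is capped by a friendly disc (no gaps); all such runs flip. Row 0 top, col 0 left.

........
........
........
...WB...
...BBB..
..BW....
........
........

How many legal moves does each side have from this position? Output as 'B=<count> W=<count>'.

-- B to move --
(2,2): flips 1 -> legal
(2,3): flips 1 -> legal
(2,4): no bracket -> illegal
(3,2): flips 1 -> legal
(4,2): no bracket -> illegal
(5,4): flips 1 -> legal
(6,2): flips 1 -> legal
(6,3): flips 1 -> legal
(6,4): no bracket -> illegal
B mobility = 6
-- W to move --
(2,3): no bracket -> illegal
(2,4): no bracket -> illegal
(2,5): no bracket -> illegal
(3,2): no bracket -> illegal
(3,5): flips 2 -> legal
(3,6): no bracket -> illegal
(4,1): no bracket -> illegal
(4,2): no bracket -> illegal
(4,6): no bracket -> illegal
(5,1): flips 1 -> legal
(5,4): no bracket -> illegal
(5,5): flips 1 -> legal
(5,6): no bracket -> illegal
(6,1): no bracket -> illegal
(6,2): no bracket -> illegal
(6,3): no bracket -> illegal
W mobility = 3

Answer: B=6 W=3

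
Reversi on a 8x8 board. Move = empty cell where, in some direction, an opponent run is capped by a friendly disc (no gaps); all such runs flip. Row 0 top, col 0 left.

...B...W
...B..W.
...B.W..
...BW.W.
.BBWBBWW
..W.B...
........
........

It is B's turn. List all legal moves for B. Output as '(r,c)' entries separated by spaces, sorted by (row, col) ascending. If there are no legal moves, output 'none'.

(0,5): no bracket -> illegal
(0,6): no bracket -> illegal
(1,4): no bracket -> illegal
(1,5): no bracket -> illegal
(1,7): no bracket -> illegal
(2,4): flips 1 -> legal
(2,6): no bracket -> illegal
(2,7): flips 1 -> legal
(3,2): flips 1 -> legal
(3,5): flips 1 -> legal
(3,7): no bracket -> illegal
(5,1): no bracket -> illegal
(5,3): flips 1 -> legal
(5,5): no bracket -> illegal
(5,6): no bracket -> illegal
(5,7): no bracket -> illegal
(6,1): no bracket -> illegal
(6,2): flips 1 -> legal
(6,3): flips 1 -> legal

Answer: (2,4) (2,7) (3,2) (3,5) (5,3) (6,2) (6,3)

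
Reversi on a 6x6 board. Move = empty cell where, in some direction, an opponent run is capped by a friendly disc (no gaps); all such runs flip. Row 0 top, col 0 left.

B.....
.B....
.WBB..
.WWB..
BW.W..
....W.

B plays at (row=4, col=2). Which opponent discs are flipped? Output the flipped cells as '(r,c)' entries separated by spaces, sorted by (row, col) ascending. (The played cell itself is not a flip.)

Answer: (3,2) (4,1)

Derivation:
Dir NW: opp run (3,1), next='.' -> no flip
Dir N: opp run (3,2) capped by B -> flip
Dir NE: first cell 'B' (not opp) -> no flip
Dir W: opp run (4,1) capped by B -> flip
Dir E: opp run (4,3), next='.' -> no flip
Dir SW: first cell '.' (not opp) -> no flip
Dir S: first cell '.' (not opp) -> no flip
Dir SE: first cell '.' (not opp) -> no flip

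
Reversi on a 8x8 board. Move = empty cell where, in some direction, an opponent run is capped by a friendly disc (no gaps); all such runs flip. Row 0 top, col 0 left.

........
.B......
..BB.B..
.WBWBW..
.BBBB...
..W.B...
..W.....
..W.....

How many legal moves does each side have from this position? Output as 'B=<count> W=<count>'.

-- B to move --
(2,0): flips 1 -> legal
(2,1): flips 1 -> legal
(2,4): flips 1 -> legal
(2,6): flips 1 -> legal
(3,0): flips 1 -> legal
(3,6): flips 1 -> legal
(4,0): flips 1 -> legal
(4,5): flips 1 -> legal
(4,6): no bracket -> illegal
(5,1): no bracket -> illegal
(5,3): no bracket -> illegal
(6,1): flips 1 -> legal
(6,3): flips 1 -> legal
(7,1): no bracket -> illegal
(7,3): no bracket -> illegal
B mobility = 10
-- W to move --
(0,0): flips 2 -> legal
(0,1): no bracket -> illegal
(0,2): no bracket -> illegal
(1,0): no bracket -> illegal
(1,2): flips 3 -> legal
(1,3): flips 2 -> legal
(1,4): no bracket -> illegal
(1,5): flips 1 -> legal
(1,6): flips 3 -> legal
(2,0): no bracket -> illegal
(2,1): no bracket -> illegal
(2,4): no bracket -> illegal
(2,6): no bracket -> illegal
(3,0): flips 1 -> legal
(3,6): no bracket -> illegal
(4,0): no bracket -> illegal
(4,5): no bracket -> illegal
(5,0): no bracket -> illegal
(5,1): flips 2 -> legal
(5,3): flips 3 -> legal
(5,5): flips 1 -> legal
(6,3): no bracket -> illegal
(6,4): no bracket -> illegal
(6,5): no bracket -> illegal
W mobility = 9

Answer: B=10 W=9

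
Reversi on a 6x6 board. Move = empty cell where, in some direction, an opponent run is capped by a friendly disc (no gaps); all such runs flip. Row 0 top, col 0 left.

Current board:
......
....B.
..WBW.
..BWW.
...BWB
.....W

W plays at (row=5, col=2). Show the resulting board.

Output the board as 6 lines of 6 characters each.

Place W at (5,2); scan 8 dirs for brackets.
Dir NW: first cell '.' (not opp) -> no flip
Dir N: first cell '.' (not opp) -> no flip
Dir NE: opp run (4,3) capped by W -> flip
Dir W: first cell '.' (not opp) -> no flip
Dir E: first cell '.' (not opp) -> no flip
Dir SW: edge -> no flip
Dir S: edge -> no flip
Dir SE: edge -> no flip
All flips: (4,3)

Answer: ......
....B.
..WBW.
..BWW.
...WWB
..W..W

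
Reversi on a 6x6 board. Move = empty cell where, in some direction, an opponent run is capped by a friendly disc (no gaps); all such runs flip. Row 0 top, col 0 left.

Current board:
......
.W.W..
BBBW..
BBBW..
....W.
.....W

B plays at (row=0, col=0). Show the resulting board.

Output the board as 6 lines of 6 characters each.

Answer: B.....
.B.W..
BBBW..
BBBW..
....W.
.....W

Derivation:
Place B at (0,0); scan 8 dirs for brackets.
Dir NW: edge -> no flip
Dir N: edge -> no flip
Dir NE: edge -> no flip
Dir W: edge -> no flip
Dir E: first cell '.' (not opp) -> no flip
Dir SW: edge -> no flip
Dir S: first cell '.' (not opp) -> no flip
Dir SE: opp run (1,1) capped by B -> flip
All flips: (1,1)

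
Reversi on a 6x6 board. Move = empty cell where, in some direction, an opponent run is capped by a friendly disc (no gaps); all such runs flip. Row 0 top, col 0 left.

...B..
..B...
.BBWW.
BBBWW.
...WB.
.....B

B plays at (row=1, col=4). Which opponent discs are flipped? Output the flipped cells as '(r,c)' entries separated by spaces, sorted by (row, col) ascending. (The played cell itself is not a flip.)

Dir NW: first cell 'B' (not opp) -> no flip
Dir N: first cell '.' (not opp) -> no flip
Dir NE: first cell '.' (not opp) -> no flip
Dir W: first cell '.' (not opp) -> no flip
Dir E: first cell '.' (not opp) -> no flip
Dir SW: opp run (2,3) capped by B -> flip
Dir S: opp run (2,4) (3,4) capped by B -> flip
Dir SE: first cell '.' (not opp) -> no flip

Answer: (2,3) (2,4) (3,4)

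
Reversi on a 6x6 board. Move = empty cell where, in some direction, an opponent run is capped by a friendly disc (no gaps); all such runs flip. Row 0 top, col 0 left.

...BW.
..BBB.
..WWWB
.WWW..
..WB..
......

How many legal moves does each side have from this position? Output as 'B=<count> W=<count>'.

-- B to move --
(0,5): flips 1 -> legal
(1,1): no bracket -> illegal
(1,5): no bracket -> illegal
(2,0): no bracket -> illegal
(2,1): flips 4 -> legal
(3,0): no bracket -> illegal
(3,4): flips 2 -> legal
(3,5): flips 1 -> legal
(4,0): flips 2 -> legal
(4,1): flips 3 -> legal
(4,4): no bracket -> illegal
(5,1): no bracket -> illegal
(5,2): flips 3 -> legal
(5,3): no bracket -> illegal
B mobility = 7
-- W to move --
(0,1): flips 1 -> legal
(0,2): flips 3 -> legal
(0,5): flips 1 -> legal
(1,1): no bracket -> illegal
(1,5): no bracket -> illegal
(2,1): no bracket -> illegal
(3,4): no bracket -> illegal
(3,5): no bracket -> illegal
(4,4): flips 1 -> legal
(5,2): no bracket -> illegal
(5,3): flips 1 -> legal
(5,4): flips 1 -> legal
W mobility = 6

Answer: B=7 W=6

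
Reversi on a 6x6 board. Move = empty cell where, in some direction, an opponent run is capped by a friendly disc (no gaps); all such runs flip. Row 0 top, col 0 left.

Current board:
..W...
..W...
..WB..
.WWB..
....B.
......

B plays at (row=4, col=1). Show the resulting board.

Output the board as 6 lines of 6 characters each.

Place B at (4,1); scan 8 dirs for brackets.
Dir NW: first cell '.' (not opp) -> no flip
Dir N: opp run (3,1), next='.' -> no flip
Dir NE: opp run (3,2) capped by B -> flip
Dir W: first cell '.' (not opp) -> no flip
Dir E: first cell '.' (not opp) -> no flip
Dir SW: first cell '.' (not opp) -> no flip
Dir S: first cell '.' (not opp) -> no flip
Dir SE: first cell '.' (not opp) -> no flip
All flips: (3,2)

Answer: ..W...
..W...
..WB..
.WBB..
.B..B.
......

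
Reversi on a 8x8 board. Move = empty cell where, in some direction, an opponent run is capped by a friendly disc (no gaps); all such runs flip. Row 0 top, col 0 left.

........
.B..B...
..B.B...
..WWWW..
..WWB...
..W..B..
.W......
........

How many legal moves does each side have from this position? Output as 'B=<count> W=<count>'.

-- B to move --
(2,1): no bracket -> illegal
(2,3): no bracket -> illegal
(2,5): no bracket -> illegal
(2,6): flips 1 -> legal
(3,1): no bracket -> illegal
(3,6): no bracket -> illegal
(4,1): flips 2 -> legal
(4,5): no bracket -> illegal
(4,6): flips 1 -> legal
(5,0): no bracket -> illegal
(5,1): flips 2 -> legal
(5,3): no bracket -> illegal
(5,4): no bracket -> illegal
(6,0): no bracket -> illegal
(6,2): flips 3 -> legal
(6,3): no bracket -> illegal
(7,0): no bracket -> illegal
(7,1): no bracket -> illegal
(7,2): no bracket -> illegal
B mobility = 5
-- W to move --
(0,0): flips 2 -> legal
(0,1): no bracket -> illegal
(0,2): no bracket -> illegal
(0,3): no bracket -> illegal
(0,4): flips 2 -> legal
(0,5): no bracket -> illegal
(1,0): no bracket -> illegal
(1,2): flips 1 -> legal
(1,3): flips 1 -> legal
(1,5): flips 1 -> legal
(2,0): no bracket -> illegal
(2,1): no bracket -> illegal
(2,3): no bracket -> illegal
(2,5): no bracket -> illegal
(3,1): no bracket -> illegal
(4,5): flips 1 -> legal
(4,6): no bracket -> illegal
(5,3): flips 1 -> legal
(5,4): flips 1 -> legal
(5,6): no bracket -> illegal
(6,4): no bracket -> illegal
(6,5): no bracket -> illegal
(6,6): flips 2 -> legal
W mobility = 9

Answer: B=5 W=9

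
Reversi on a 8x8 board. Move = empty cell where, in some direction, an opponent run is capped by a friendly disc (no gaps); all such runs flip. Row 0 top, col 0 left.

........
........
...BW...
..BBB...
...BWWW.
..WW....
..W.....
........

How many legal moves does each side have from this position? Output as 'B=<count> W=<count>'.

Answer: B=9 W=5

Derivation:
-- B to move --
(1,3): no bracket -> illegal
(1,4): flips 1 -> legal
(1,5): flips 1 -> legal
(2,5): flips 1 -> legal
(3,5): no bracket -> illegal
(3,6): no bracket -> illegal
(3,7): no bracket -> illegal
(4,1): no bracket -> illegal
(4,2): no bracket -> illegal
(4,7): flips 3 -> legal
(5,1): no bracket -> illegal
(5,4): flips 1 -> legal
(5,5): flips 1 -> legal
(5,6): flips 1 -> legal
(5,7): no bracket -> illegal
(6,1): flips 1 -> legal
(6,3): flips 1 -> legal
(6,4): no bracket -> illegal
(7,1): no bracket -> illegal
(7,2): no bracket -> illegal
(7,3): no bracket -> illegal
B mobility = 9
-- W to move --
(1,2): flips 2 -> legal
(1,3): flips 3 -> legal
(1,4): no bracket -> illegal
(2,1): no bracket -> illegal
(2,2): flips 2 -> legal
(2,5): flips 2 -> legal
(3,1): no bracket -> illegal
(3,5): no bracket -> illegal
(4,1): no bracket -> illegal
(4,2): flips 2 -> legal
(5,4): no bracket -> illegal
W mobility = 5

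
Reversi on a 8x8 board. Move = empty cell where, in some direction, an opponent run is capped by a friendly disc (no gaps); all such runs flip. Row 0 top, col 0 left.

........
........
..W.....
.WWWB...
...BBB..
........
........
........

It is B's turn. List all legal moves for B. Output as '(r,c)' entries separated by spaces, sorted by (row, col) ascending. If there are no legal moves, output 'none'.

Answer: (1,1) (2,1) (2,3) (3,0)

Derivation:
(1,1): flips 2 -> legal
(1,2): no bracket -> illegal
(1,3): no bracket -> illegal
(2,0): no bracket -> illegal
(2,1): flips 1 -> legal
(2,3): flips 1 -> legal
(2,4): no bracket -> illegal
(3,0): flips 3 -> legal
(4,0): no bracket -> illegal
(4,1): no bracket -> illegal
(4,2): no bracket -> illegal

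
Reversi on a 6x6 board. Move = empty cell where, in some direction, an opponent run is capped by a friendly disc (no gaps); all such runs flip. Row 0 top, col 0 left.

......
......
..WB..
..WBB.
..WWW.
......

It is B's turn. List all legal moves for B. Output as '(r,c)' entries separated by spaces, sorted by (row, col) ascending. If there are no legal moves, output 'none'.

Answer: (1,1) (2,1) (3,1) (4,1) (5,1) (5,2) (5,3) (5,4) (5,5)

Derivation:
(1,1): flips 1 -> legal
(1,2): no bracket -> illegal
(1,3): no bracket -> illegal
(2,1): flips 1 -> legal
(3,1): flips 1 -> legal
(3,5): no bracket -> illegal
(4,1): flips 1 -> legal
(4,5): no bracket -> illegal
(5,1): flips 1 -> legal
(5,2): flips 1 -> legal
(5,3): flips 1 -> legal
(5,4): flips 1 -> legal
(5,5): flips 1 -> legal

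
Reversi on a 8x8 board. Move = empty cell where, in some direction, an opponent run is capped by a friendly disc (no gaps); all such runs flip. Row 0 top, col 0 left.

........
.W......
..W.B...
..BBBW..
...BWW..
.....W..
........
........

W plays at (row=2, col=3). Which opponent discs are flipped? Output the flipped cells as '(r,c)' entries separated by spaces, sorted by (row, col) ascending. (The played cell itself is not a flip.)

Answer: (3,4)

Derivation:
Dir NW: first cell '.' (not opp) -> no flip
Dir N: first cell '.' (not opp) -> no flip
Dir NE: first cell '.' (not opp) -> no flip
Dir W: first cell 'W' (not opp) -> no flip
Dir E: opp run (2,4), next='.' -> no flip
Dir SW: opp run (3,2), next='.' -> no flip
Dir S: opp run (3,3) (4,3), next='.' -> no flip
Dir SE: opp run (3,4) capped by W -> flip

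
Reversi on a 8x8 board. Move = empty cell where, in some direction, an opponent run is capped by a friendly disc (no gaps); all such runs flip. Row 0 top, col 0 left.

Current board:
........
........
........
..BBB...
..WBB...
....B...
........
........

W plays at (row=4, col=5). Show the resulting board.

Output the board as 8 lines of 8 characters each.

Answer: ........
........
........
..BBB...
..WWWW..
....B...
........
........

Derivation:
Place W at (4,5); scan 8 dirs for brackets.
Dir NW: opp run (3,4), next='.' -> no flip
Dir N: first cell '.' (not opp) -> no flip
Dir NE: first cell '.' (not opp) -> no flip
Dir W: opp run (4,4) (4,3) capped by W -> flip
Dir E: first cell '.' (not opp) -> no flip
Dir SW: opp run (5,4), next='.' -> no flip
Dir S: first cell '.' (not opp) -> no flip
Dir SE: first cell '.' (not opp) -> no flip
All flips: (4,3) (4,4)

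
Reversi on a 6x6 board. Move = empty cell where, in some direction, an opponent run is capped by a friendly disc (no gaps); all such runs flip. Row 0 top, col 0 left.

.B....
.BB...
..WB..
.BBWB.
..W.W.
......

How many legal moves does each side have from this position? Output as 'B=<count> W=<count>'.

Answer: B=7 W=8

Derivation:
-- B to move --
(1,3): flips 1 -> legal
(2,1): flips 1 -> legal
(2,4): no bracket -> illegal
(3,5): no bracket -> illegal
(4,1): no bracket -> illegal
(4,3): flips 1 -> legal
(4,5): no bracket -> illegal
(5,1): no bracket -> illegal
(5,2): flips 1 -> legal
(5,3): flips 1 -> legal
(5,4): flips 1 -> legal
(5,5): flips 3 -> legal
B mobility = 7
-- W to move --
(0,0): flips 1 -> legal
(0,2): flips 1 -> legal
(0,3): no bracket -> illegal
(1,0): no bracket -> illegal
(1,3): flips 1 -> legal
(1,4): no bracket -> illegal
(2,0): flips 1 -> legal
(2,1): no bracket -> illegal
(2,4): flips 2 -> legal
(2,5): no bracket -> illegal
(3,0): flips 2 -> legal
(3,5): flips 1 -> legal
(4,0): flips 1 -> legal
(4,1): no bracket -> illegal
(4,3): no bracket -> illegal
(4,5): no bracket -> illegal
W mobility = 8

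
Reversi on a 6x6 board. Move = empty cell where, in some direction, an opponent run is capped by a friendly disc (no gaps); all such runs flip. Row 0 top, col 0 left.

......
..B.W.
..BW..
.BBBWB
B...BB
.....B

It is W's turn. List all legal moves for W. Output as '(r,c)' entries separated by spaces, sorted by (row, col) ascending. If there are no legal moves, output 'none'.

(0,1): flips 1 -> legal
(0,2): no bracket -> illegal
(0,3): no bracket -> illegal
(1,1): no bracket -> illegal
(1,3): no bracket -> illegal
(2,0): no bracket -> illegal
(2,1): flips 1 -> legal
(2,4): no bracket -> illegal
(2,5): no bracket -> illegal
(3,0): flips 3 -> legal
(4,1): flips 1 -> legal
(4,2): no bracket -> illegal
(4,3): flips 1 -> legal
(5,0): no bracket -> illegal
(5,1): no bracket -> illegal
(5,3): no bracket -> illegal
(5,4): flips 1 -> legal

Answer: (0,1) (2,1) (3,0) (4,1) (4,3) (5,4)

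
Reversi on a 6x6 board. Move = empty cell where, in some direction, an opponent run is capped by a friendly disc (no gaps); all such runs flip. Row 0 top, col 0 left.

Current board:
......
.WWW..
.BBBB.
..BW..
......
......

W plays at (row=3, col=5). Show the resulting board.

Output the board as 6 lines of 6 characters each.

Answer: ......
.WWW..
.BBBW.
..BW.W
......
......

Derivation:
Place W at (3,5); scan 8 dirs for brackets.
Dir NW: opp run (2,4) capped by W -> flip
Dir N: first cell '.' (not opp) -> no flip
Dir NE: edge -> no flip
Dir W: first cell '.' (not opp) -> no flip
Dir E: edge -> no flip
Dir SW: first cell '.' (not opp) -> no flip
Dir S: first cell '.' (not opp) -> no flip
Dir SE: edge -> no flip
All flips: (2,4)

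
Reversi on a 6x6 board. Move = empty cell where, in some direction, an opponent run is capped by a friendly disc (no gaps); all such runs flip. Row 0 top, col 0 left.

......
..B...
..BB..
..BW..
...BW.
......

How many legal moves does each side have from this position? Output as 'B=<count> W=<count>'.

Answer: B=3 W=5

Derivation:
-- B to move --
(2,4): no bracket -> illegal
(3,4): flips 1 -> legal
(3,5): no bracket -> illegal
(4,2): no bracket -> illegal
(4,5): flips 1 -> legal
(5,3): no bracket -> illegal
(5,4): no bracket -> illegal
(5,5): flips 2 -> legal
B mobility = 3
-- W to move --
(0,1): no bracket -> illegal
(0,2): no bracket -> illegal
(0,3): no bracket -> illegal
(1,1): flips 1 -> legal
(1,3): flips 1 -> legal
(1,4): no bracket -> illegal
(2,1): no bracket -> illegal
(2,4): no bracket -> illegal
(3,1): flips 1 -> legal
(3,4): no bracket -> illegal
(4,1): no bracket -> illegal
(4,2): flips 1 -> legal
(5,2): no bracket -> illegal
(5,3): flips 1 -> legal
(5,4): no bracket -> illegal
W mobility = 5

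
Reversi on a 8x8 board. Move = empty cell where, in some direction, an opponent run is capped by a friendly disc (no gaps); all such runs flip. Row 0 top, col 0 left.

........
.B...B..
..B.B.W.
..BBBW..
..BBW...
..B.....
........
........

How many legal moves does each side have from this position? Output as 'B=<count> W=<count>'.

-- B to move --
(1,6): no bracket -> illegal
(1,7): no bracket -> illegal
(2,5): no bracket -> illegal
(2,7): no bracket -> illegal
(3,6): flips 1 -> legal
(3,7): flips 1 -> legal
(4,5): flips 1 -> legal
(4,6): flips 1 -> legal
(5,3): no bracket -> illegal
(5,4): flips 1 -> legal
(5,5): flips 1 -> legal
B mobility = 6
-- W to move --
(0,0): flips 3 -> legal
(0,1): no bracket -> illegal
(0,2): no bracket -> illegal
(0,4): flips 1 -> legal
(0,5): no bracket -> illegal
(0,6): no bracket -> illegal
(1,0): no bracket -> illegal
(1,2): no bracket -> illegal
(1,3): flips 1 -> legal
(1,4): flips 2 -> legal
(1,6): no bracket -> illegal
(2,0): no bracket -> illegal
(2,1): no bracket -> illegal
(2,3): no bracket -> illegal
(2,5): no bracket -> illegal
(3,1): flips 3 -> legal
(4,1): flips 2 -> legal
(4,5): no bracket -> illegal
(5,1): no bracket -> illegal
(5,3): no bracket -> illegal
(5,4): no bracket -> illegal
(6,1): no bracket -> illegal
(6,2): no bracket -> illegal
(6,3): no bracket -> illegal
W mobility = 6

Answer: B=6 W=6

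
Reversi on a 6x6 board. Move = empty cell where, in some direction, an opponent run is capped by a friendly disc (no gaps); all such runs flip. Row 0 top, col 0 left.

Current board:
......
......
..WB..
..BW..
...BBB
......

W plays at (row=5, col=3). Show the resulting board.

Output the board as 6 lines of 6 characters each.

Place W at (5,3); scan 8 dirs for brackets.
Dir NW: first cell '.' (not opp) -> no flip
Dir N: opp run (4,3) capped by W -> flip
Dir NE: opp run (4,4), next='.' -> no flip
Dir W: first cell '.' (not opp) -> no flip
Dir E: first cell '.' (not opp) -> no flip
Dir SW: edge -> no flip
Dir S: edge -> no flip
Dir SE: edge -> no flip
All flips: (4,3)

Answer: ......
......
..WB..
..BW..
...WBB
...W..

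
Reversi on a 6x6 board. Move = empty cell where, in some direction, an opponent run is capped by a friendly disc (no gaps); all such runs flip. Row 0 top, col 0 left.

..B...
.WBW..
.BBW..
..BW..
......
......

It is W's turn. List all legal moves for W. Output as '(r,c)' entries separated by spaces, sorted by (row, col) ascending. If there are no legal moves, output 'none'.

(0,1): flips 1 -> legal
(0,3): no bracket -> illegal
(1,0): no bracket -> illegal
(2,0): flips 2 -> legal
(3,0): no bracket -> illegal
(3,1): flips 3 -> legal
(4,1): flips 1 -> legal
(4,2): no bracket -> illegal
(4,3): no bracket -> illegal

Answer: (0,1) (2,0) (3,1) (4,1)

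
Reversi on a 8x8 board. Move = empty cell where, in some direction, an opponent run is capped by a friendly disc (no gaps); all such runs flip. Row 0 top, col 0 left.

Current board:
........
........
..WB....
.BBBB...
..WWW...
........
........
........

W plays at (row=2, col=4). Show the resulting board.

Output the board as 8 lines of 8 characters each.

Answer: ........
........
..WWW...
.BBWW...
..WWW...
........
........
........

Derivation:
Place W at (2,4); scan 8 dirs for brackets.
Dir NW: first cell '.' (not opp) -> no flip
Dir N: first cell '.' (not opp) -> no flip
Dir NE: first cell '.' (not opp) -> no flip
Dir W: opp run (2,3) capped by W -> flip
Dir E: first cell '.' (not opp) -> no flip
Dir SW: opp run (3,3) capped by W -> flip
Dir S: opp run (3,4) capped by W -> flip
Dir SE: first cell '.' (not opp) -> no flip
All flips: (2,3) (3,3) (3,4)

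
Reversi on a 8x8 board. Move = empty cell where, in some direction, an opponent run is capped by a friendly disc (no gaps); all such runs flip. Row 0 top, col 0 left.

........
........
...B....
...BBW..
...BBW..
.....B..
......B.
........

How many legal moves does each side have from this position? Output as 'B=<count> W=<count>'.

Answer: B=5 W=5

Derivation:
-- B to move --
(2,4): no bracket -> illegal
(2,5): flips 2 -> legal
(2,6): flips 1 -> legal
(3,6): flips 1 -> legal
(4,6): flips 1 -> legal
(5,4): no bracket -> illegal
(5,6): flips 1 -> legal
B mobility = 5
-- W to move --
(1,2): flips 2 -> legal
(1,3): no bracket -> illegal
(1,4): no bracket -> illegal
(2,2): no bracket -> illegal
(2,4): no bracket -> illegal
(2,5): no bracket -> illegal
(3,2): flips 2 -> legal
(4,2): flips 2 -> legal
(4,6): no bracket -> illegal
(5,2): no bracket -> illegal
(5,3): flips 1 -> legal
(5,4): no bracket -> illegal
(5,6): no bracket -> illegal
(5,7): no bracket -> illegal
(6,4): no bracket -> illegal
(6,5): flips 1 -> legal
(6,7): no bracket -> illegal
(7,5): no bracket -> illegal
(7,6): no bracket -> illegal
(7,7): no bracket -> illegal
W mobility = 5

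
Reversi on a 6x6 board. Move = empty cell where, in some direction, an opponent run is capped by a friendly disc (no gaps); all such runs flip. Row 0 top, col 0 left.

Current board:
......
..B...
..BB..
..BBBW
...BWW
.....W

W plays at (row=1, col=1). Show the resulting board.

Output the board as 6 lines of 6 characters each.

Answer: ......
.WB...
..WB..
..BWBW
...BWW
.....W

Derivation:
Place W at (1,1); scan 8 dirs for brackets.
Dir NW: first cell '.' (not opp) -> no flip
Dir N: first cell '.' (not opp) -> no flip
Dir NE: first cell '.' (not opp) -> no flip
Dir W: first cell '.' (not opp) -> no flip
Dir E: opp run (1,2), next='.' -> no flip
Dir SW: first cell '.' (not opp) -> no flip
Dir S: first cell '.' (not opp) -> no flip
Dir SE: opp run (2,2) (3,3) capped by W -> flip
All flips: (2,2) (3,3)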